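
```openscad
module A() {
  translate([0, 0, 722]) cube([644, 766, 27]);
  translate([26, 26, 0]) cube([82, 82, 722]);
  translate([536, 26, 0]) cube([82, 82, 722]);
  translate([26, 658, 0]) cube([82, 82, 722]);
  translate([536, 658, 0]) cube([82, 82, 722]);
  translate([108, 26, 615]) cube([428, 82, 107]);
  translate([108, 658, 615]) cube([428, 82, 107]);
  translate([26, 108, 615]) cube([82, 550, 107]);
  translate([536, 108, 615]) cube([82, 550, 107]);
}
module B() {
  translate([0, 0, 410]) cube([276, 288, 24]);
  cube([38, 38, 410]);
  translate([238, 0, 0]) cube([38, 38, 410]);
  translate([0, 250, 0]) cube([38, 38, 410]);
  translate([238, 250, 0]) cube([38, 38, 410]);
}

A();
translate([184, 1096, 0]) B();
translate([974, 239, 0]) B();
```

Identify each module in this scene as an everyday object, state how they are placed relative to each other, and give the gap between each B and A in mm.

A is a table. B is a stool. Two stools sit around the table at the +y, +x sides. The gap between each stool and the table is 330 mm.

Each stool's nearest face is 330 mm from the table's bounding box.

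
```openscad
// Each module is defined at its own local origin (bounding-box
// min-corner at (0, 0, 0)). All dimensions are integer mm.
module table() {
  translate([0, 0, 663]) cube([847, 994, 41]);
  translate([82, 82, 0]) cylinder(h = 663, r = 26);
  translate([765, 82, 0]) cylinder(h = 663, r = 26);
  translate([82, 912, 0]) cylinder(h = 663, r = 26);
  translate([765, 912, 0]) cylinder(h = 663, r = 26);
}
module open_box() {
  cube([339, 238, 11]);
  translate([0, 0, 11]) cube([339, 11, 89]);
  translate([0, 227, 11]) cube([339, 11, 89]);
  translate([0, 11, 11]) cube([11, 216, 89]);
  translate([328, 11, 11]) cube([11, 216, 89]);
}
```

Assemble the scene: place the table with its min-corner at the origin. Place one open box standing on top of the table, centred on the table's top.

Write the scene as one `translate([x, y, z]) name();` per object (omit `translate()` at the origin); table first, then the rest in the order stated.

table();
translate([254, 378, 704]) open_box();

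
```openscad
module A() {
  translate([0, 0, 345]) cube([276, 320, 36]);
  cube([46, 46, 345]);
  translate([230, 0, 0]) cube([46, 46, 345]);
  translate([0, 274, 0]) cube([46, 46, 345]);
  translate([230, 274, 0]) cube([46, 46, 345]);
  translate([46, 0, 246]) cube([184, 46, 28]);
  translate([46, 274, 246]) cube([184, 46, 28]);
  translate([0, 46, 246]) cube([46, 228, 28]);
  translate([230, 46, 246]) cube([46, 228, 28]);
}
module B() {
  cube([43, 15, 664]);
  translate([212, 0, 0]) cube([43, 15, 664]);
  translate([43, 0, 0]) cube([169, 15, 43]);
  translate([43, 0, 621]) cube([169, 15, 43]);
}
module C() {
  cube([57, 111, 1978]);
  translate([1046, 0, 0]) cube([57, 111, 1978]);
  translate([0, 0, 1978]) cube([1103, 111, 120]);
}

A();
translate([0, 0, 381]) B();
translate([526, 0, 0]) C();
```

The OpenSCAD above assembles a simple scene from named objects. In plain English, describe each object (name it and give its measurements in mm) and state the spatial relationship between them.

A is a four-legged stool. The seat is 276×320 mm, 36 mm thick, top at z = 381 mm. It stands on four square legs, each 46×46 mm in cross-section, from z = 0 to the seat underside, each flush with a corner of the seat. Four stretchers, 46 mm wide and 28 mm tall, connect adjacent legs with their undersides at z = 246 mm, each running between the inner faces of the legs it joins and aligned with the legs' outer faces on the other axis.

B is a picture frame with a 169×578 mm rectangular opening (x by z) and a uniform 43 mm border on every side. Frame depth is 15 mm along y. It is built from two vertical stiles running the full outside height and two horizontal rails spanning the gap between the stiles.

C is a door frame. The clear opening is 989 mm wide and 1978 mm high. Two 57 mm wide jambs, 111 mm deep, stand either side of the opening from the floor to the top of the opening. A 120 mm thick head sits across the top of both jambs, spanning the full outside width of the frame.

The picture frame is on top of the stool. The door frame is on the floor beside the stool on its +x side.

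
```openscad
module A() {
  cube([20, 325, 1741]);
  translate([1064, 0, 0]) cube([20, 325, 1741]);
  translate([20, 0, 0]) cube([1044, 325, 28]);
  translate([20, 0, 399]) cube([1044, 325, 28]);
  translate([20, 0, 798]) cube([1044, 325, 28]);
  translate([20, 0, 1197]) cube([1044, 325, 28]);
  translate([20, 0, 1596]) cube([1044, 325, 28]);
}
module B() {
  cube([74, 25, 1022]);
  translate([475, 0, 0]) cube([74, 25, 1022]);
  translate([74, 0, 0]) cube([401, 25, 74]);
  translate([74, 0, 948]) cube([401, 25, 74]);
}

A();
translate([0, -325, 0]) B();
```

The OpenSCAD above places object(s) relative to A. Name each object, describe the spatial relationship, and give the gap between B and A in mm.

The picture frame's nearest face is 300 mm from the bookshelf's −y face.

A is a bookshelf. B is a picture frame. The picture frame is on the floor beside the bookshelf on its −y side. The gap between the picture frame and the bookshelf is 300 mm.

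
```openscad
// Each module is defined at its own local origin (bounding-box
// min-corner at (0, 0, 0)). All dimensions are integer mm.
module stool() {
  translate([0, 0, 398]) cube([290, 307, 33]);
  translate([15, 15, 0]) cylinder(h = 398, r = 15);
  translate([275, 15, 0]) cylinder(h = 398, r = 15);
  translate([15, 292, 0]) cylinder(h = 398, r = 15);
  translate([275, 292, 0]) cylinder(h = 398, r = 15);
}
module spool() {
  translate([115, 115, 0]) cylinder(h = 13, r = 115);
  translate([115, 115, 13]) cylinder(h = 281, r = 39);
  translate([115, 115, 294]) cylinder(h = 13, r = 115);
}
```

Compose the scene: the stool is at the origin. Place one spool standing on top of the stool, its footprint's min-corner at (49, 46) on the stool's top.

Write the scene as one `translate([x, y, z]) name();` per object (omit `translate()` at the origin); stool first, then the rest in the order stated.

stool();
translate([49, 46, 431]) spool();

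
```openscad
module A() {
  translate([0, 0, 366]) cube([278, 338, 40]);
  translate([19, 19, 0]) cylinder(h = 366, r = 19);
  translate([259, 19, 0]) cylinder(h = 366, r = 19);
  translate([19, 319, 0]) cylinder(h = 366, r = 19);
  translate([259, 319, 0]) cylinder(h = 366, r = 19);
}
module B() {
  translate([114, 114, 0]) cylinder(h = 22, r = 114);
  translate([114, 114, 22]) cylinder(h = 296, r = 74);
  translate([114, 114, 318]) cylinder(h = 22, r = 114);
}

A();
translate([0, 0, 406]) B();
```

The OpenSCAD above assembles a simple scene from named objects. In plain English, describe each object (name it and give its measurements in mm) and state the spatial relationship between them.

A is a four-legged stool. The seat is 278×338 mm, 40 mm thick, top at z = 406 mm. It stands on four round legs, each 38 mm in diameter, from z = 0 to the seat underside, each leg's axis is inset half a diameter from the nearest pair of seat edges (so the leg's bounding box is flush with the corner).

B is a spool: two coaxial disc flanges of radius 114 mm and thickness 22 mm, joined by a core cylinder of radius 74 mm and height 296 mm. The lower flange rests on z = 0 and the three cylinders share a vertical axis.

The spool is on top of the stool.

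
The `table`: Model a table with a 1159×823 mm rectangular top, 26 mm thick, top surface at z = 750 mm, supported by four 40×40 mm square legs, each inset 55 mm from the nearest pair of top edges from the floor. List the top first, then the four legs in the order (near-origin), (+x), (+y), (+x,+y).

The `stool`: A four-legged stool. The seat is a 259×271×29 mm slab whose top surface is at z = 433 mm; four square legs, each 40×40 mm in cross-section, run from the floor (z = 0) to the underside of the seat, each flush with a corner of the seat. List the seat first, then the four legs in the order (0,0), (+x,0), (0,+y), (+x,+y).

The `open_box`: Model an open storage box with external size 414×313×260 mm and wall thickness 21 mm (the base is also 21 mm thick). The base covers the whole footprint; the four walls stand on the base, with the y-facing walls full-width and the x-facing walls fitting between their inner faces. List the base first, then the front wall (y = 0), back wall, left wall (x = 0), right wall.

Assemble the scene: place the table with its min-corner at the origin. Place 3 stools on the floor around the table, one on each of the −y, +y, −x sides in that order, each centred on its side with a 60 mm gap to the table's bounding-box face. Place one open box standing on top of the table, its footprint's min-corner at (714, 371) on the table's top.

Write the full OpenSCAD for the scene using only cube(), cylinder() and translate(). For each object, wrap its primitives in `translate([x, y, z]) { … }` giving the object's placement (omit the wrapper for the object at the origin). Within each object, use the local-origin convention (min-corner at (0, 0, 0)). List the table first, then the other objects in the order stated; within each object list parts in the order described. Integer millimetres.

translate([0, 0, 724]) cube([1159, 823, 26]);
translate([55, 55, 0]) cube([40, 40, 724]);
translate([1064, 55, 0]) cube([40, 40, 724]);
translate([55, 728, 0]) cube([40, 40, 724]);
translate([1064, 728, 0]) cube([40, 40, 724]);
translate([450, -331, 0]) {
  translate([0, 0, 404]) cube([259, 271, 29]);
  cube([40, 40, 404]);
  translate([219, 0, 0]) cube([40, 40, 404]);
  translate([0, 231, 0]) cube([40, 40, 404]);
  translate([219, 231, 0]) cube([40, 40, 404]);
}
translate([450, 883, 0]) {
  translate([0, 0, 404]) cube([259, 271, 29]);
  cube([40, 40, 404]);
  translate([219, 0, 0]) cube([40, 40, 404]);
  translate([0, 231, 0]) cube([40, 40, 404]);
  translate([219, 231, 0]) cube([40, 40, 404]);
}
translate([-319, 276, 0]) {
  translate([0, 0, 404]) cube([259, 271, 29]);
  cube([40, 40, 404]);
  translate([219, 0, 0]) cube([40, 40, 404]);
  translate([0, 231, 0]) cube([40, 40, 404]);
  translate([219, 231, 0]) cube([40, 40, 404]);
}
translate([714, 371, 750]) {
  cube([414, 313, 21]);
  translate([0, 0, 21]) cube([414, 21, 239]);
  translate([0, 292, 21]) cube([414, 21, 239]);
  translate([0, 21, 21]) cube([21, 271, 239]);
  translate([393, 21, 21]) cube([21, 271, 239]);
}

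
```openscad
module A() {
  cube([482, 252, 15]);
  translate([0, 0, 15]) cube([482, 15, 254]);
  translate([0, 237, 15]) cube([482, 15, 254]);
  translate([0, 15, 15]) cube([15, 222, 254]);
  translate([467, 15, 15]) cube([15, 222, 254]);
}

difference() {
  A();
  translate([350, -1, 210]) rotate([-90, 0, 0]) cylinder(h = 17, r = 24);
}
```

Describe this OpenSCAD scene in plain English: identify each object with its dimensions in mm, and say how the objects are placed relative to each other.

A is an open storage box with external size 482×252×269 mm and wall thickness 15 mm (the base is also 15 mm thick). The base covers the whole footprint; the four walls stand on the base, with the y-facing walls full-width and the x-facing walls fitting between their inner faces.

The open box has a circular hole of radius 24 mm through its front wall, centred at (x = 350, z = 210).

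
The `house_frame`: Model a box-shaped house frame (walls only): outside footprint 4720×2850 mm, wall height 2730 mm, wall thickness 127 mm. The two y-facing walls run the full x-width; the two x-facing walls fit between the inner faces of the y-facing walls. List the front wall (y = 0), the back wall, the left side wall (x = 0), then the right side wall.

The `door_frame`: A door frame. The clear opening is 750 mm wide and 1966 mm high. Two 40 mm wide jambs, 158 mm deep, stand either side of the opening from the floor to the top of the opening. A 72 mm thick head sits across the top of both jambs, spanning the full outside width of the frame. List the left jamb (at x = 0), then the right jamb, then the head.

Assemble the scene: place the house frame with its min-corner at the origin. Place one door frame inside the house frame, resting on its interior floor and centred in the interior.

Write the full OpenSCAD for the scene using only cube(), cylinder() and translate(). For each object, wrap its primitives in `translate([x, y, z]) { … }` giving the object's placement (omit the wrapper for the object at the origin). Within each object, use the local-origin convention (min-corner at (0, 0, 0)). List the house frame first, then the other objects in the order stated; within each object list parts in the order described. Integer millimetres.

cube([4720, 127, 2730]);
translate([0, 2723, 0]) cube([4720, 127, 2730]);
translate([0, 127, 0]) cube([127, 2596, 2730]);
translate([4593, 127, 0]) cube([127, 2596, 2730]);
translate([1945, 1346, 0]) {
  cube([40, 158, 1966]);
  translate([790, 0, 0]) cube([40, 158, 1966]);
  translate([0, 0, 1966]) cube([830, 158, 72]);
}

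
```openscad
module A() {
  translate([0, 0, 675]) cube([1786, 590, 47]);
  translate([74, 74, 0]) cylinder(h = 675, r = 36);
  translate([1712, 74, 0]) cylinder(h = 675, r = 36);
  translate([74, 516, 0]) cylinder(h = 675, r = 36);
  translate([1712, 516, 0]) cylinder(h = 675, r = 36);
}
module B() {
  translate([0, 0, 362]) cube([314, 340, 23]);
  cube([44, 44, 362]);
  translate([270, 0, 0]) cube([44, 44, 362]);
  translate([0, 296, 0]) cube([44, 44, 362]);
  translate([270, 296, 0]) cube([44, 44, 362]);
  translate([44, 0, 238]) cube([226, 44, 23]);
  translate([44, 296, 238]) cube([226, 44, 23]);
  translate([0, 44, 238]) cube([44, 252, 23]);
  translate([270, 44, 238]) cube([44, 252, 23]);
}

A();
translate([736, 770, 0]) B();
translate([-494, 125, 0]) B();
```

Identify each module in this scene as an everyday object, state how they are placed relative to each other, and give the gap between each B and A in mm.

Each stool's nearest face is 180 mm from the table's bounding box.

A is a table. B is a stool. Two stools sit around the table at the +y, −x sides. The gap between each stool and the table is 180 mm.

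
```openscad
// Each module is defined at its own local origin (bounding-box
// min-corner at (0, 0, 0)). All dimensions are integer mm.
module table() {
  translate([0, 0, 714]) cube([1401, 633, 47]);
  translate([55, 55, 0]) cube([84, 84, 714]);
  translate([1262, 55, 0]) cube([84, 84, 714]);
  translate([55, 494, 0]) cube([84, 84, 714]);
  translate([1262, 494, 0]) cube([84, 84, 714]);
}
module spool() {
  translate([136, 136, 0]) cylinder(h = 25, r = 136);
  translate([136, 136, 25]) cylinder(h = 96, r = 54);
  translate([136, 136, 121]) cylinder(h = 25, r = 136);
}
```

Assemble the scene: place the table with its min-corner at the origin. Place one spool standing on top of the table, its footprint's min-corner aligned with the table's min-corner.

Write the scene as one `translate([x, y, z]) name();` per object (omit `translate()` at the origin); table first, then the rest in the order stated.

table();
translate([0, 0, 761]) spool();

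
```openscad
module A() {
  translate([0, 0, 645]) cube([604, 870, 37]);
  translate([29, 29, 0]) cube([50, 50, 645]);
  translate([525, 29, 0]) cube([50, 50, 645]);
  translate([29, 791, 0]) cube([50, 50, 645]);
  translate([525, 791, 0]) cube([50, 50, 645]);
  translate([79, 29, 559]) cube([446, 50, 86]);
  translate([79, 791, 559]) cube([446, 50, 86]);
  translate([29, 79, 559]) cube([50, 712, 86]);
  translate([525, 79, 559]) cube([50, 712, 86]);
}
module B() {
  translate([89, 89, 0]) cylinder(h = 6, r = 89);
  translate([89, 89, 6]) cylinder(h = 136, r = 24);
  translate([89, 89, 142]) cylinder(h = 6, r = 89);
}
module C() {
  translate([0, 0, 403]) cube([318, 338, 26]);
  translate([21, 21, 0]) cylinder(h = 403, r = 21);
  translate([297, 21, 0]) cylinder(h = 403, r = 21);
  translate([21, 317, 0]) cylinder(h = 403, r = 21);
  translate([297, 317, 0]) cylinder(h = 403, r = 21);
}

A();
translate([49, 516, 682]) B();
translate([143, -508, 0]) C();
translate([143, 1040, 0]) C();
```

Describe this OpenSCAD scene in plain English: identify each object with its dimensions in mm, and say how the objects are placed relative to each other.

A is a table: top 604 mm (x) × 870 mm (y), 37 mm thick, upper face at z = 682 mm, on four 50×50 mm square legs, each inset 29 mm from the nearest pair of top edges, running from z = 0 to the bottom of the top. Four apron rails, 50 mm thick and 86 mm tall, run between adjacent legs with their top edges flush with the underside of the top and their outer faces flush with the legs' outer faces.

B is a spool: two coaxial disc flanges of radius 89 mm and thickness 6 mm, joined by a core cylinder of radius 24 mm and height 136 mm. The lower flange rests on z = 0 and the three cylinders share a vertical axis.

C is a four-legged stool. The seat is a 318×338×26 mm slab whose top surface is at z = 429 mm; four round legs, each 42 mm in diameter, run from the floor (z = 0) to the underside of the seat, each leg's axis is inset half a diameter from the nearest pair of seat edges (so the leg's bounding box is flush with the corner).

The spool is on top of the table. Two stools sit around the table at the −y, +y sides.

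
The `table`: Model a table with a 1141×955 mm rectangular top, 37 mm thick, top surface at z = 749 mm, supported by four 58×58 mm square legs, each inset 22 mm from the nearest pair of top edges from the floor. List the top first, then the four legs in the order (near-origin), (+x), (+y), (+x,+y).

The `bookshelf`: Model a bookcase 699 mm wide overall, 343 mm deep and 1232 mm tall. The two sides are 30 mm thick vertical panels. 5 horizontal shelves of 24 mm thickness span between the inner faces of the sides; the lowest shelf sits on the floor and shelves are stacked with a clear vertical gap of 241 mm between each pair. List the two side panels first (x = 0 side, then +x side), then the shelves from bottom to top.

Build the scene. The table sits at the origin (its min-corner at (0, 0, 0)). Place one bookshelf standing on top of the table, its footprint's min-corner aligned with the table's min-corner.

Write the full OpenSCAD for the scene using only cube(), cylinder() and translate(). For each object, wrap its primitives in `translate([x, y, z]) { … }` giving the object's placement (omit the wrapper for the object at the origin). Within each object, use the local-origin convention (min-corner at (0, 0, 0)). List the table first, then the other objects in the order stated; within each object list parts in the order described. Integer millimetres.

translate([0, 0, 712]) cube([1141, 955, 37]);
translate([22, 22, 0]) cube([58, 58, 712]);
translate([1061, 22, 0]) cube([58, 58, 712]);
translate([22, 875, 0]) cube([58, 58, 712]);
translate([1061, 875, 0]) cube([58, 58, 712]);
translate([0, 0, 749]) {
  cube([30, 343, 1232]);
  translate([669, 0, 0]) cube([30, 343, 1232]);
  translate([30, 0, 0]) cube([639, 343, 24]);
  translate([30, 0, 265]) cube([639, 343, 24]);
  translate([30, 0, 530]) cube([639, 343, 24]);
  translate([30, 0, 795]) cube([639, 343, 24]);
  translate([30, 0, 1060]) cube([639, 343, 24]);
}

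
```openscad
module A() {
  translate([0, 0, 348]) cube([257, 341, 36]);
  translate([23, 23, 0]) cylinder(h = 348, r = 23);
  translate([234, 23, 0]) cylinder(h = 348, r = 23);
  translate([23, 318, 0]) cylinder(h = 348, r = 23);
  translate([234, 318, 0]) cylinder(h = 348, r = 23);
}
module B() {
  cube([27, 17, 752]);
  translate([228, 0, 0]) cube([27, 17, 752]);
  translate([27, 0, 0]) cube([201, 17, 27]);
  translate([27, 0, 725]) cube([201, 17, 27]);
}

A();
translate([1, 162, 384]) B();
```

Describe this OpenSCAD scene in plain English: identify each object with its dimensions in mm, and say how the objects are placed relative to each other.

A is a four-legged stool. The seat is 257×341 mm, 36 mm thick, top at z = 384 mm. It stands on four round legs, each 46 mm in diameter, from z = 0 to the seat underside, each leg's axis is inset half a diameter from the nearest pair of seat edges (so the leg's bounding box is flush with the corner).

B is a picture frame with a 201×698 mm rectangular opening (x by z) and a uniform 27 mm border on every side. Frame depth is 17 mm along y. It is built from two vertical stiles running the full outside height and two horizontal rails spanning the gap between the stiles.

The picture frame is on top of the stool, centred.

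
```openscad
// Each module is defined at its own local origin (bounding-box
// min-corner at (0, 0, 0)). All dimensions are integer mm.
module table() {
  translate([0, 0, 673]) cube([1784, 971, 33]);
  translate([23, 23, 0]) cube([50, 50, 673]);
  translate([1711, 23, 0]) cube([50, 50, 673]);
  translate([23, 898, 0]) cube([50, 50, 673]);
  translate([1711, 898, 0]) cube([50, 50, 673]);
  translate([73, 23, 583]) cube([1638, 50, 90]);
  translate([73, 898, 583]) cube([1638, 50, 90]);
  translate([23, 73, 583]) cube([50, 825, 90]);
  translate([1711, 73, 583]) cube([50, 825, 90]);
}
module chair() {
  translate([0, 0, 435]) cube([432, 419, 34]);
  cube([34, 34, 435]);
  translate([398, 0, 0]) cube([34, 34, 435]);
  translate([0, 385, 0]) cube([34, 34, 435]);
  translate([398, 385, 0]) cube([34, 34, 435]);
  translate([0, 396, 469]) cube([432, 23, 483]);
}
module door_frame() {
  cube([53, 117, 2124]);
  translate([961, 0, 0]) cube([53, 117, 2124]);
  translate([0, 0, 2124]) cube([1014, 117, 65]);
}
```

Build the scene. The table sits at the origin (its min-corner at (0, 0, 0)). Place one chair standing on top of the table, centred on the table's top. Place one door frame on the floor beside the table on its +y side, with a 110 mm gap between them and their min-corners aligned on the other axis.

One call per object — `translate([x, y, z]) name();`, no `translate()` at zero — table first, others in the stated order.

table();
translate([676, 276, 706]) chair();
translate([0, 1081, 0]) door_frame();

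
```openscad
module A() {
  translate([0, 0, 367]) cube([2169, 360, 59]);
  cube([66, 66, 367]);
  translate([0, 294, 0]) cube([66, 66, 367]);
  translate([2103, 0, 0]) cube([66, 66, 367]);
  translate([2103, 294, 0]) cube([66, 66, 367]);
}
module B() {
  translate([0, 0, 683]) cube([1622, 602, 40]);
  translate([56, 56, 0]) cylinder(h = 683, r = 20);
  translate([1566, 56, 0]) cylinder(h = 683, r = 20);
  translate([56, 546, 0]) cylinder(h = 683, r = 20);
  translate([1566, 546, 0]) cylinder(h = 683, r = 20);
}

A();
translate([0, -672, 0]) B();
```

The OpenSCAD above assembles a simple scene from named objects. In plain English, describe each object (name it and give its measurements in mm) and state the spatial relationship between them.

A is a bench: a 2169×360 mm seat slab, 59 mm thick, top at z = 426 mm, on four 66×66 mm square legs flush with the seat corners and standing on z = 0.

B is a rectangular dining table. The top is 1622×602×40 mm with its upper surface at z = 723 mm. It stands on four round legs of 40 mm diameter, each leg's bounding box inset 36 mm from the nearest pair of top edges, running from the floor to the underside of the top.

The table is on the floor beside the bench on its −y side.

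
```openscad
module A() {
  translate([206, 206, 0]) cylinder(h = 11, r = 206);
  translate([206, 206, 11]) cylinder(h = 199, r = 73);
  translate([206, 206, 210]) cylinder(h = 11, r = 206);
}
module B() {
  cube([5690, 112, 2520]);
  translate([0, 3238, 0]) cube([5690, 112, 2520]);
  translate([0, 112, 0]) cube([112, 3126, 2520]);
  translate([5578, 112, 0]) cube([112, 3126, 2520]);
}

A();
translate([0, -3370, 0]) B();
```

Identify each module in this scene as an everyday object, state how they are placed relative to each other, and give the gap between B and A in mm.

The house frame's nearest face is 20 mm from the spool's −y face.

A is a spool. B is a house frame. The house frame is on the floor beside the spool on its −y side. The gap between the house frame and the spool is 20 mm.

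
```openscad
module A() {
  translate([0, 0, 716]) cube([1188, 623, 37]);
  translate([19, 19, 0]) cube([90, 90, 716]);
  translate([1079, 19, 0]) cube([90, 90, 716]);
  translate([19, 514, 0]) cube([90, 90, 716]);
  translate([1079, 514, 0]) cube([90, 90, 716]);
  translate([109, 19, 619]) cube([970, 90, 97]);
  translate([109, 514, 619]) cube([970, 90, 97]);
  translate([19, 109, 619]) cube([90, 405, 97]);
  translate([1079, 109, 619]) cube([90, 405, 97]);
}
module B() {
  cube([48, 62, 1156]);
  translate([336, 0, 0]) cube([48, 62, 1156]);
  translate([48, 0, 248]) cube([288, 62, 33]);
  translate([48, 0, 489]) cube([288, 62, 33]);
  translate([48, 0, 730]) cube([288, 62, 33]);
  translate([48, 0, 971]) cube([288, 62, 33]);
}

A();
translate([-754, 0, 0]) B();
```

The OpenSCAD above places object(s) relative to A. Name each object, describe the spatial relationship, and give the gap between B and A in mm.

A is a table. B is a ladder. The ladder is on the floor beside the table on its −x side. The gap between the ladder and the table is 370 mm.

The ladder's nearest face is 370 mm from the table's −x face.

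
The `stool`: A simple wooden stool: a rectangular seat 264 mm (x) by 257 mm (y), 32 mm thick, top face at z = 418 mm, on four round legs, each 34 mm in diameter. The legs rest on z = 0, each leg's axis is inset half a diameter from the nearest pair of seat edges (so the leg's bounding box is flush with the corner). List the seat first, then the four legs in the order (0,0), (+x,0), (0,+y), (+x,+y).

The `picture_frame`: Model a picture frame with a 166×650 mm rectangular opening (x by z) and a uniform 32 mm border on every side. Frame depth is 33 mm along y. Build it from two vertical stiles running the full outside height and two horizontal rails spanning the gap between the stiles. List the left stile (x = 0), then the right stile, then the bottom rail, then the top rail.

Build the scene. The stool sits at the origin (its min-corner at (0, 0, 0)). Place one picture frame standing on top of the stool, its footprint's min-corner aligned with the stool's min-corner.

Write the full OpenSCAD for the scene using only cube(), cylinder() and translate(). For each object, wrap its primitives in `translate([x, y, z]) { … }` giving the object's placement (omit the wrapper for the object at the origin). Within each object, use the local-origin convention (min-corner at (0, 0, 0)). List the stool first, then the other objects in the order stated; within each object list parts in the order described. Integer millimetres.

translate([0, 0, 386]) cube([264, 257, 32]);
translate([17, 17, 0]) cylinder(h = 386, r = 17);
translate([247, 17, 0]) cylinder(h = 386, r = 17);
translate([17, 240, 0]) cylinder(h = 386, r = 17);
translate([247, 240, 0]) cylinder(h = 386, r = 17);
translate([0, 0, 418]) {
  cube([32, 33, 714]);
  translate([198, 0, 0]) cube([32, 33, 714]);
  translate([32, 0, 0]) cube([166, 33, 32]);
  translate([32, 0, 682]) cube([166, 33, 32]);
}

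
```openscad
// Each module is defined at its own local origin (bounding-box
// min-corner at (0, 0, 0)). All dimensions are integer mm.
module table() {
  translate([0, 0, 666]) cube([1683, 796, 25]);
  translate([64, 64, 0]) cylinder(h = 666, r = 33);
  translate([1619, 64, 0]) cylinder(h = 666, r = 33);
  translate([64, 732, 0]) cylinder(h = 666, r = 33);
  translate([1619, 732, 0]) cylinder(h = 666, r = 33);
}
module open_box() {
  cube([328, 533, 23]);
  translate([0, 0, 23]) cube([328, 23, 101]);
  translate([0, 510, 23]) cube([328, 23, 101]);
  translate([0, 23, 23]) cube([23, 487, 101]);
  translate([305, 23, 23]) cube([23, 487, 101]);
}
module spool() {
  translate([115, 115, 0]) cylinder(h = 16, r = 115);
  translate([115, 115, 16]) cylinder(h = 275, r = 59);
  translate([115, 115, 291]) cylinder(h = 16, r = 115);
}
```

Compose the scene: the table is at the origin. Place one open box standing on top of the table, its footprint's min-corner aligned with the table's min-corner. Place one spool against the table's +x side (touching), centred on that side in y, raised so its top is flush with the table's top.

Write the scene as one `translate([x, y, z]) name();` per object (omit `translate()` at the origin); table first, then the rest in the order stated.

table();
translate([0, 0, 691]) open_box();
translate([1683, 283, 384]) spool();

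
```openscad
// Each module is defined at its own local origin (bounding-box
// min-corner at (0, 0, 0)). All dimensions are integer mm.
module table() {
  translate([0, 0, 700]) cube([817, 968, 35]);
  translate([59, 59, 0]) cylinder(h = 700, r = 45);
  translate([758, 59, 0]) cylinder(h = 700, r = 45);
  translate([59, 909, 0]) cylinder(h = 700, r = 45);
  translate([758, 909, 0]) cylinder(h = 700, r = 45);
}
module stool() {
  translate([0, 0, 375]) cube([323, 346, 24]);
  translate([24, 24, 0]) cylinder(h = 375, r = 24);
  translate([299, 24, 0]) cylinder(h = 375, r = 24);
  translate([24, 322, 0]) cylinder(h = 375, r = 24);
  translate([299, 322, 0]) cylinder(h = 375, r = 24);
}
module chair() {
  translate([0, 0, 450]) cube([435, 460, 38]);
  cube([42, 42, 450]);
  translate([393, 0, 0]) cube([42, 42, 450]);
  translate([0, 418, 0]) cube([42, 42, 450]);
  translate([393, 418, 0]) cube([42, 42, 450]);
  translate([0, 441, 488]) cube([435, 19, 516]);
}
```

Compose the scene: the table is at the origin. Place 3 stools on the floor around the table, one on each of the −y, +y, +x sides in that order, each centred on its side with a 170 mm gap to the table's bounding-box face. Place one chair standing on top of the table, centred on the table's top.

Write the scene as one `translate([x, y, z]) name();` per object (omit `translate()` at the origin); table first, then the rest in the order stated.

table();
translate([247, -516, 0]) stool();
translate([247, 1138, 0]) stool();
translate([987, 311, 0]) stool();
translate([191, 254, 735]) chair();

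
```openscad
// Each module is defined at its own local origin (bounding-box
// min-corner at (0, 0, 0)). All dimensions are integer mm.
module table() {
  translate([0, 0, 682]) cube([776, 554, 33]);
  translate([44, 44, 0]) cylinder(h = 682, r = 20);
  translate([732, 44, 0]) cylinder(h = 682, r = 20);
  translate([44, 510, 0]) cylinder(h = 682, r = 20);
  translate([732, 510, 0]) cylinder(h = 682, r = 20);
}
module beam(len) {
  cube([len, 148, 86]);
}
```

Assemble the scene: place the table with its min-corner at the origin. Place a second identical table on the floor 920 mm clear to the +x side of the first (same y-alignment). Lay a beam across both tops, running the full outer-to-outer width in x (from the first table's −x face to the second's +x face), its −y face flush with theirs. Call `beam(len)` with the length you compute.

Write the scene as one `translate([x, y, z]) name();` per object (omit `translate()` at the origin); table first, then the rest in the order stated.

table();
translate([1696, 0, 0]) table();
translate([0, 0, 715]) beam(2472);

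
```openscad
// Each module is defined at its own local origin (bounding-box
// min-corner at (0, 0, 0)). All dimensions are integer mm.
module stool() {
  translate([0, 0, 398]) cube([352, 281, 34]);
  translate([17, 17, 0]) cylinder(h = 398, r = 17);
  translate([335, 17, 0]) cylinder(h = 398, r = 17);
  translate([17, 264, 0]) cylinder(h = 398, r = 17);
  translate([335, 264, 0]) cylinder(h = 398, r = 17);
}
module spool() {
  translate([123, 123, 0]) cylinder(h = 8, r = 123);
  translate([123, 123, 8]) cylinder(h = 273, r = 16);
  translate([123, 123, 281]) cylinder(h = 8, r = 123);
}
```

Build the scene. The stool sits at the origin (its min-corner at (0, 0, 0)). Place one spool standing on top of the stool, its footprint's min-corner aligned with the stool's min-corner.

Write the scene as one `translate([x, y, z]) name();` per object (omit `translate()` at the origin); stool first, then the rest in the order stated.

stool();
translate([0, 0, 432]) spool();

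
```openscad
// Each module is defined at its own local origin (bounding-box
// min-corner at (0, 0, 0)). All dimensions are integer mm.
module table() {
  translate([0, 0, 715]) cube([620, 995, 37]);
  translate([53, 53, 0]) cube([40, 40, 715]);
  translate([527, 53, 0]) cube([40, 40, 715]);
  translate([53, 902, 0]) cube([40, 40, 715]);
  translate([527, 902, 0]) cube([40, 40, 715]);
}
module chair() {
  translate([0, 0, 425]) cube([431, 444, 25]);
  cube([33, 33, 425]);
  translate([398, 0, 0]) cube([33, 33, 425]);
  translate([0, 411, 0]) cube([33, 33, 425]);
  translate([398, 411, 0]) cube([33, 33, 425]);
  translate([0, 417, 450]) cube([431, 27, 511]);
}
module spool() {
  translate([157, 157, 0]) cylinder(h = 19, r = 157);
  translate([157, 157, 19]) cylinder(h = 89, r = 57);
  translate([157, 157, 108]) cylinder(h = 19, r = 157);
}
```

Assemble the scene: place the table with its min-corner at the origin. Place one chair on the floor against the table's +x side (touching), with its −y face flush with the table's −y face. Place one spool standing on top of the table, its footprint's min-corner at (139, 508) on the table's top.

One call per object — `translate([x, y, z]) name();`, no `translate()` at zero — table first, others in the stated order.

table();
translate([620, 0, 0]) chair();
translate([139, 508, 752]) spool();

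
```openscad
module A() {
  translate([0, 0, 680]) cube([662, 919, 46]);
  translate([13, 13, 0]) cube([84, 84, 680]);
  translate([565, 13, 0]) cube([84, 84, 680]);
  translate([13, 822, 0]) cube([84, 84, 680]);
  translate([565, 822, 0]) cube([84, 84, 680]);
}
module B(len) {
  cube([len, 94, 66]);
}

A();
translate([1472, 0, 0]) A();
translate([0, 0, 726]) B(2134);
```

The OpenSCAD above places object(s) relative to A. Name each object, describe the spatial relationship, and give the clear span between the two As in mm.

A is a table. B is a beam. A beam spans the tops of two tables. The clear span between the two tables is 810 mm.

Second table starts at x = 1472; first ends at x = 662; clear span = 1472 − 662 = 810 mm.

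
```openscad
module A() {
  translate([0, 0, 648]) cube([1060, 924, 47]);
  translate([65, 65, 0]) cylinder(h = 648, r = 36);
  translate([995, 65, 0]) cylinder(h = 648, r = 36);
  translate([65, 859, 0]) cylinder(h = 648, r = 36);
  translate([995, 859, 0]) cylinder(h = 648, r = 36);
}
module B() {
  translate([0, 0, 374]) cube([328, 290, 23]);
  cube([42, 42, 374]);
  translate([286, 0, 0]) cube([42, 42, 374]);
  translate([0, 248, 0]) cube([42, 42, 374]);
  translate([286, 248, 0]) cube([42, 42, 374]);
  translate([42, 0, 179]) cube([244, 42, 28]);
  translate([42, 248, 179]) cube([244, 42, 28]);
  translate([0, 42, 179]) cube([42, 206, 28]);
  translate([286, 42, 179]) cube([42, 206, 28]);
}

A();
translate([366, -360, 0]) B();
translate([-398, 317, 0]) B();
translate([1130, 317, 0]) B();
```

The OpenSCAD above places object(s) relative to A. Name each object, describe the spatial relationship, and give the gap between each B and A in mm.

Each stool's nearest face is 70 mm from the table's bounding box.

A is a table. B is a stool. Three stools sit around the table at the −y, −x, +x sides. The gap between each stool and the table is 70 mm.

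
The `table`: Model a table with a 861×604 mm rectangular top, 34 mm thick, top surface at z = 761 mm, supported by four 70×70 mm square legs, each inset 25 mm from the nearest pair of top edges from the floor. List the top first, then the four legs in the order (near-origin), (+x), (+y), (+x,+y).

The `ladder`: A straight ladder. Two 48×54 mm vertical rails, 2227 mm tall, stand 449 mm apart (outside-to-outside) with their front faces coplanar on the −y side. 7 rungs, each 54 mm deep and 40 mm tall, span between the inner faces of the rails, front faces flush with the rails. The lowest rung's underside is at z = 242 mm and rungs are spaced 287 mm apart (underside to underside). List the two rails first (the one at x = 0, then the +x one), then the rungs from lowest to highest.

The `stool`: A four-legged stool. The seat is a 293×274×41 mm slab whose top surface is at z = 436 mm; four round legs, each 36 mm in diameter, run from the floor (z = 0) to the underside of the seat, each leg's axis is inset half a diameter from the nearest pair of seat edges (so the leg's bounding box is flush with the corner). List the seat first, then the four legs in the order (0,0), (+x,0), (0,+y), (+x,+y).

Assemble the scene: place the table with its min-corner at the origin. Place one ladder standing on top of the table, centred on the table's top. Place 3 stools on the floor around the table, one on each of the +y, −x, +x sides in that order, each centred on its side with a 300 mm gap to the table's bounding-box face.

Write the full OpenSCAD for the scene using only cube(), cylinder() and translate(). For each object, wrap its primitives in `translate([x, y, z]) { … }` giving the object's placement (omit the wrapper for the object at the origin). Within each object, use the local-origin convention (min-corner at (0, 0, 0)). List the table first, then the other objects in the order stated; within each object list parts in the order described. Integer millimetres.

translate([0, 0, 727]) cube([861, 604, 34]);
translate([25, 25, 0]) cube([70, 70, 727]);
translate([766, 25, 0]) cube([70, 70, 727]);
translate([25, 509, 0]) cube([70, 70, 727]);
translate([766, 509, 0]) cube([70, 70, 727]);
translate([206, 275, 761]) {
  cube([48, 54, 2227]);
  translate([401, 0, 0]) cube([48, 54, 2227]);
  translate([48, 0, 242]) cube([353, 54, 40]);
  translate([48, 0, 529]) cube([353, 54, 40]);
  translate([48, 0, 816]) cube([353, 54, 40]);
  translate([48, 0, 1103]) cube([353, 54, 40]);
  translate([48, 0, 1390]) cube([353, 54, 40]);
  translate([48, 0, 1677]) cube([353, 54, 40]);
  translate([48, 0, 1964]) cube([353, 54, 40]);
}
translate([284, 904, 0]) {
  translate([0, 0, 395]) cube([293, 274, 41]);
  translate([18, 18, 0]) cylinder(h = 395, r = 18);
  translate([275, 18, 0]) cylinder(h = 395, r = 18);
  translate([18, 256, 0]) cylinder(h = 395, r = 18);
  translate([275, 256, 0]) cylinder(h = 395, r = 18);
}
translate([-593, 165, 0]) {
  translate([0, 0, 395]) cube([293, 274, 41]);
  translate([18, 18, 0]) cylinder(h = 395, r = 18);
  translate([275, 18, 0]) cylinder(h = 395, r = 18);
  translate([18, 256, 0]) cylinder(h = 395, r = 18);
  translate([275, 256, 0]) cylinder(h = 395, r = 18);
}
translate([1161, 165, 0]) {
  translate([0, 0, 395]) cube([293, 274, 41]);
  translate([18, 18, 0]) cylinder(h = 395, r = 18);
  translate([275, 18, 0]) cylinder(h = 395, r = 18);
  translate([18, 256, 0]) cylinder(h = 395, r = 18);
  translate([275, 256, 0]) cylinder(h = 395, r = 18);
}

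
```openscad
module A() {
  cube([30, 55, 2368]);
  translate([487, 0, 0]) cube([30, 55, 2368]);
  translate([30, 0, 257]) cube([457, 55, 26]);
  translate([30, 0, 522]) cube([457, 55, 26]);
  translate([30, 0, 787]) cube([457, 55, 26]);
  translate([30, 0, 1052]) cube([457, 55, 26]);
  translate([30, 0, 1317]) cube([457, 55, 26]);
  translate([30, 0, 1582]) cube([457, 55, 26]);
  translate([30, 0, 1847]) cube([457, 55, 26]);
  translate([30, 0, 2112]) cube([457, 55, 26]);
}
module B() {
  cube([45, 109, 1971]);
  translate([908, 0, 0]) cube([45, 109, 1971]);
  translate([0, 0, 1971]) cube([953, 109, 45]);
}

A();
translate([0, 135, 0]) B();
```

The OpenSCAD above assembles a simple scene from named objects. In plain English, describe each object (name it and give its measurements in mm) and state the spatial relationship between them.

A is a straight ladder. Two 30×55 mm vertical rails, 2368 mm tall, stand 517 mm apart (outside-to-outside) with their front faces coplanar on the −y side. 8 rungs, each 55 mm deep and 26 mm tall, span between the inner faces of the rails, front faces flush with the rails. The lowest rung's underside is at z = 257 mm and rungs are spaced 265 mm apart (underside to underside).

B is a rectangular door frame: two vertical jambs of 45×109 mm section, 1971 mm tall, with a clear opening 863 mm wide between their inner faces. A header 45 mm tall and 109 mm deep lies on top of the jambs and spans the full outside width.

The door frame is on the floor beside the ladder on its +y side.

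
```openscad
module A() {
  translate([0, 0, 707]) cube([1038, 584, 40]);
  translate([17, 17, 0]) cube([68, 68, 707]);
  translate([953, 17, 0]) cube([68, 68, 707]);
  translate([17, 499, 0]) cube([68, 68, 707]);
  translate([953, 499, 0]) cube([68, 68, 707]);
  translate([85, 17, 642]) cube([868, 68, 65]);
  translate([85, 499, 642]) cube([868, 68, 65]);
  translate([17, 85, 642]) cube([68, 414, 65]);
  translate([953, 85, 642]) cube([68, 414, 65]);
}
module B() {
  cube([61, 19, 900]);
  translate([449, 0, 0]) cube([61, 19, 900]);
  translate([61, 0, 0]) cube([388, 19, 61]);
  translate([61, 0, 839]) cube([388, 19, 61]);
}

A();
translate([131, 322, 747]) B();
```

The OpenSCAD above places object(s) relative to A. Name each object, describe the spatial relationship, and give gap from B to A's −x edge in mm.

The picture frame's min-x is at 131; the table's min-x is 0; gap = 131 mm.

A is a table. B is a picture frame. The picture frame is on top of the table. The gap from the picture frame to the table's −x edge is 131 mm.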